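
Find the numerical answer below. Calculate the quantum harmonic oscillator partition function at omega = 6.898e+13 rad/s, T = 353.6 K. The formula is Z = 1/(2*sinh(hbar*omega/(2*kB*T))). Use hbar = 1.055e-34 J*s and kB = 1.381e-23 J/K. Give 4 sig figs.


Step 1: Compute x = hbar*omega/(kB*T) = 1.055e-34*6.898e+13/(1.381e-23*353.6) = 1.49
Step 2: x/2 = 0.7451
Step 3: sinh(x/2) = 0.816
Step 4: Z = 1/(2*0.816) = 0.6127

0.6127


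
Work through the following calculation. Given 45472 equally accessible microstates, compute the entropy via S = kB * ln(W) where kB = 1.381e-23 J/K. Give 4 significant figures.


Step 1: ln(W) = ln(45472) = 10.72
Step 2: S = kB * ln(W) = 1.381e-23 * 10.72
Step 3: S = 1.481e-22 J/K

1.481e-22


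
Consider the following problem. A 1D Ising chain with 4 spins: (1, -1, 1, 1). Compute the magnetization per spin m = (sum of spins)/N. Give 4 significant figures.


Step 1: Count up spins (+1): 3, down spins (-1): 1
Step 2: Total magnetization M = 3 - 1 = 2
Step 3: m = M/N = 2/4 = 0.5

0.5


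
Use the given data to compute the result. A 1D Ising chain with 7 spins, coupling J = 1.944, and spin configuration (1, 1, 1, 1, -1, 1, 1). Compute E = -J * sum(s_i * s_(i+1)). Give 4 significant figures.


Step 1: Nearest-neighbor products: 1, 1, 1, -1, -1, 1
Step 2: Sum of products = 2
Step 3: E = -1.944 * 2 = -3.888

-3.888


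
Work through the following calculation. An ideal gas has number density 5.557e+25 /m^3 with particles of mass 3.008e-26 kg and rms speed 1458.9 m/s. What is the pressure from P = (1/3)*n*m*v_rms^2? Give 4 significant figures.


Step 1: v_rms^2 = 1458.9^2 = 2.128e+06
Step 2: n*m = 5.557e+25*3.008e-26 = 1.672
Step 3: P = (1/3)*1.672*2.128e+06 = 1.186e+06 Pa

1.186e+06


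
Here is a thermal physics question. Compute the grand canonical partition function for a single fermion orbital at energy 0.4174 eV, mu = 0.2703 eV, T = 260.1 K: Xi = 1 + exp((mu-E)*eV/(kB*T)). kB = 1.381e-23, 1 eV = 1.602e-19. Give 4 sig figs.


Step 1: (mu - E) = 0.2703 - 0.4174 = -0.1471 eV
Step 2: x = (mu-E)*eV/(kB*T) = -0.1471*1.602e-19/(1.381e-23*260.1) = -6.561
Step 3: exp(x) = 0.001415
Step 4: Xi = 1 + 0.001415 = 1.001

1.001


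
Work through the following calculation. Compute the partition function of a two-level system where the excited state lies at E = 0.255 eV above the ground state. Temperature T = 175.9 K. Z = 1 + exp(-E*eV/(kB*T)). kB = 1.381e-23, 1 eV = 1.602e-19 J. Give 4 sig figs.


Step 1: Compute beta*E = E*eV/(kB*T) = 0.255*1.602e-19/(1.381e-23*175.9) = 16.82
Step 2: exp(-beta*E) = exp(-16.82) = 4.972e-08
Step 3: Z = 1 + 4.972e-08 = 1

1


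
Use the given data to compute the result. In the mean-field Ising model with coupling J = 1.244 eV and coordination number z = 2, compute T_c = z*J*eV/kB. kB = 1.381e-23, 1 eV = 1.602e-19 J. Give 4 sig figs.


Step 1: z*J = 2*1.244 = 2.488 eV
Step 2: Convert to Joules: 2.488*1.602e-19 = 3.986e-19 J
Step 3: T_c = 3.986e-19 / 1.381e-23 = 2.886e+04 K

2.886e+04


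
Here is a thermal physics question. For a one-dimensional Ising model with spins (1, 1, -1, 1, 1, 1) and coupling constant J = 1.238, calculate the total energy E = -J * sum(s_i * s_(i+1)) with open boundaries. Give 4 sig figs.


Step 1: Nearest-neighbor products: 1, -1, -1, 1, 1
Step 2: Sum of products = 1
Step 3: E = -1.238 * 1 = -1.238

-1.238


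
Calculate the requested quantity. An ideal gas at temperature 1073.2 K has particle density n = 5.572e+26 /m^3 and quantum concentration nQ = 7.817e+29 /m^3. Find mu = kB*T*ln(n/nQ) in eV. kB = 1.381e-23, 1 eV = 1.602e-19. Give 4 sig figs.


Step 1: n/nQ = 5.572e+26/7.817e+29 = 0.0007128
Step 2: ln(n/nQ) = -7.246
Step 3: mu = kB*T*ln(n/nQ) = 1.482e-20*-7.246 = -1.074e-19 J
Step 4: Convert to eV: -1.074e-19/1.602e-19 = -0.6704 eV

-0.6704


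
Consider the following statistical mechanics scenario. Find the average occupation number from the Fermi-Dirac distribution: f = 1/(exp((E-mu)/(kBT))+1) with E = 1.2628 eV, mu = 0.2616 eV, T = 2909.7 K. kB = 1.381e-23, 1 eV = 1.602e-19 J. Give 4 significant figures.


Step 1: (E - mu) = 1.2628 - 0.2616 = 1.001 eV
Step 2: Convert: (E-mu)*eV = 1.604e-19 J
Step 3: x = (E-mu)*eV/(kB*T) = 3.992
Step 4: f = 1/(exp(3.992)+1) = 0.01814

0.01814


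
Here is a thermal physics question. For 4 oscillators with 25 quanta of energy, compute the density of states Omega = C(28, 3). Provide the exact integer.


Step 1: Use binomial coefficient C(28, 3)
Step 2: Numerator = 28! / 25!
Step 3: Denominator = 3!
Step 4: Omega = 3276

3276


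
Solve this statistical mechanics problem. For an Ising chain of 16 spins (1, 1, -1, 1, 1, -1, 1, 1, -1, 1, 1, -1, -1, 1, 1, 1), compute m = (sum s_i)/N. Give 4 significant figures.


Step 1: Count up spins (+1): 11, down spins (-1): 5
Step 2: Total magnetization M = 11 - 5 = 6
Step 3: m = M/N = 6/16 = 0.375

0.375


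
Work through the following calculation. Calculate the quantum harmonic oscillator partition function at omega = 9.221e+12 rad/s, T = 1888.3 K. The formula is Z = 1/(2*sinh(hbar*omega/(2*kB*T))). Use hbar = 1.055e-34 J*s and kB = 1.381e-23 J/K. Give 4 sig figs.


Step 1: Compute x = hbar*omega/(kB*T) = 1.055e-34*9.221e+12/(1.381e-23*1888.3) = 0.0373
Step 2: x/2 = 0.01865
Step 3: sinh(x/2) = 0.01865
Step 4: Z = 1/(2*0.01865) = 26.8

26.8


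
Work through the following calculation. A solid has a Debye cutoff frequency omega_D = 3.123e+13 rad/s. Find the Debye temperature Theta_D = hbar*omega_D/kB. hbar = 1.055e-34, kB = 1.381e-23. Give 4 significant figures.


Step 1: hbar*omega_D = 1.055e-34 * 3.123e+13 = 3.295e-21 J
Step 2: Theta_D = 3.295e-21 / 1.381e-23
Step 3: Theta_D = 238.6 K

238.6


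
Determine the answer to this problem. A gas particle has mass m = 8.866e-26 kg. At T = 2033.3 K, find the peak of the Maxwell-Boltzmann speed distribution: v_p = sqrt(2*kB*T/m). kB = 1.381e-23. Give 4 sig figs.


Step 1: Numerator = 2*kB*T = 2*1.381e-23*2033.3 = 5.616e-20
Step 2: Ratio = 5.616e-20 / 8.866e-26 = 6.334e+05
Step 3: v_p = sqrt(6.334e+05) = 795.9 m/s

795.9


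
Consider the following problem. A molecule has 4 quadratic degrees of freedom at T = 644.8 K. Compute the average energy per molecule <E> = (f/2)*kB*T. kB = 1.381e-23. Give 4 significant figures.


Step 1: f/2 = 4/2 = 2
Step 2: kB*T = 1.381e-23 * 644.8 = 8.905e-21
Step 3: <E> = 2 * 8.905e-21 = 1.781e-20 J

1.781e-20


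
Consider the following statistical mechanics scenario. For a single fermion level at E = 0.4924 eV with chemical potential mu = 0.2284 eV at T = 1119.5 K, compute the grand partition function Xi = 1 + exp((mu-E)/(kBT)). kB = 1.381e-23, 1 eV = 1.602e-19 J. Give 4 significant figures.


Step 1: (mu - E) = 0.2284 - 0.4924 = -0.264 eV
Step 2: x = (mu-E)*eV/(kB*T) = -0.264*1.602e-19/(1.381e-23*1119.5) = -2.736
Step 3: exp(x) = 0.06486
Step 4: Xi = 1 + 0.06486 = 1.065

1.065


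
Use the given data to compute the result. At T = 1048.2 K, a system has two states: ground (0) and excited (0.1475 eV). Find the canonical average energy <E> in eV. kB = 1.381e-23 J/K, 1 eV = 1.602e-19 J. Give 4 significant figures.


Step 1: beta*E = 0.1475*1.602e-19/(1.381e-23*1048.2) = 1.632
Step 2: exp(-beta*E) = 0.1955
Step 3: <E> = 0.1475*0.1955/(1+0.1955) = 0.02412 eV

0.02412


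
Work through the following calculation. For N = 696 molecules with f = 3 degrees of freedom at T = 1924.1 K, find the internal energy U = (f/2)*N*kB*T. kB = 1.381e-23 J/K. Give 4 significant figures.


Step 1: f/2 = 3/2 = 1.5
Step 2: N*kB*T = 696*1.381e-23*1924.1 = 1.849e-17
Step 3: U = 1.5 * 1.849e-17 = 2.774e-17 J

2.774e-17


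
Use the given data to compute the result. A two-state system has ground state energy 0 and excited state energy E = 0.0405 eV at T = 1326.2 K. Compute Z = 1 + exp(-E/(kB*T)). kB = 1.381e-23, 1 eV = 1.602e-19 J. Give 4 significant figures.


Step 1: Compute beta*E = E*eV/(kB*T) = 0.0405*1.602e-19/(1.381e-23*1326.2) = 0.3543
Step 2: exp(-beta*E) = exp(-0.3543) = 0.7017
Step 3: Z = 1 + 0.7017 = 1.702

1.702


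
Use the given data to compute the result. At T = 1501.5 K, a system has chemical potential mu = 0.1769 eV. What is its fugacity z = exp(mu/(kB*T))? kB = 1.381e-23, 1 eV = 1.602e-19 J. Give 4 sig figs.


Step 1: Convert mu to Joules: 0.1769*1.602e-19 = 2.834e-20 J
Step 2: kB*T = 1.381e-23*1501.5 = 2.074e-20 J
Step 3: mu/(kB*T) = 1.367
Step 4: z = exp(1.367) = 3.922

3.922


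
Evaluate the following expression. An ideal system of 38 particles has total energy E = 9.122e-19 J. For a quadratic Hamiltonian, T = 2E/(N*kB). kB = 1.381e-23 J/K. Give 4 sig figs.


Step 1: Numerator = 2*E = 2*9.122e-19 = 1.824e-18 J
Step 2: Denominator = N*kB = 38*1.381e-23 = 5.248e-22
Step 3: T = 1.824e-18 / 5.248e-22 = 3477 K

3477


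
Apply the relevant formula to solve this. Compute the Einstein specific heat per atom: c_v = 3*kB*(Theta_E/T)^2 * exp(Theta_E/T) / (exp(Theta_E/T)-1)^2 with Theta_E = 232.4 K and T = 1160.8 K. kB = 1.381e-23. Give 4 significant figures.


Step 1: x = Theta_E/T = 232.4/1160.8 = 0.2002
Step 2: x^2 = 0.04008
Step 3: exp(x) = 1.222
Step 4: c_v = 3*1.381e-23*0.04008*1.222/(1.222-1)^2 = 4.129e-23

4.129e-23


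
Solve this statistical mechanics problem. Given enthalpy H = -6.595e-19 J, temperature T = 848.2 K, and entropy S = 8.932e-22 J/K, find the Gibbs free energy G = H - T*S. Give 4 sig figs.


Step 1: T*S = 848.2 * 8.932e-22 = 7.576e-19 J
Step 2: G = H - T*S = -6.595e-19 - 7.576e-19
Step 3: G = -1.417e-18 J

-1.417e-18


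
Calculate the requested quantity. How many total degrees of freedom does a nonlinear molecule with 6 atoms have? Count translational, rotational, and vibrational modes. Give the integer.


Step 1: Translational DOF = 3
Step 2: Rotational DOF (nonlinear) = 3
Step 3: Vibrational DOF = 3*6 - 6 = 12
Step 4: Total = 3 + 3 + 12 = 18

18


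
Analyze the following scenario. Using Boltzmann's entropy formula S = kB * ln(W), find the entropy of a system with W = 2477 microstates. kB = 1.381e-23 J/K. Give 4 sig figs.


Step 1: ln(W) = ln(2477) = 7.815
Step 2: S = kB * ln(W) = 1.381e-23 * 7.815
Step 3: S = 1.079e-22 J/K

1.079e-22


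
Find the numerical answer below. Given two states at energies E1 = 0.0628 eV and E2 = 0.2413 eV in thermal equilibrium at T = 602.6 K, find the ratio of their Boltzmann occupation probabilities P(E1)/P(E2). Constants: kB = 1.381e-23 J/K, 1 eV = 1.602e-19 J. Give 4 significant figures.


Step 1: Compute energy difference dE = E1 - E2 = 0.0628 - 0.2413 = -0.1785 eV
Step 2: Convert to Joules: dE_J = -0.1785 * 1.602e-19 = -2.86e-20 J
Step 3: Compute exponent = -dE_J / (kB * T) = -(-2.86e-20) / (1.381e-23 * 602.6) = 3.436
Step 4: P(E1)/P(E2) = exp(3.436) = 31.07

31.07


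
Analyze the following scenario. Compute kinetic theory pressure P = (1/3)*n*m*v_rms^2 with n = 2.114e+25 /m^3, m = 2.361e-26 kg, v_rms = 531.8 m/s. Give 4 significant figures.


Step 1: v_rms^2 = 531.8^2 = 2.828e+05
Step 2: n*m = 2.114e+25*2.361e-26 = 0.4991
Step 3: P = (1/3)*0.4991*2.828e+05 = 4.705e+04 Pa

4.705e+04


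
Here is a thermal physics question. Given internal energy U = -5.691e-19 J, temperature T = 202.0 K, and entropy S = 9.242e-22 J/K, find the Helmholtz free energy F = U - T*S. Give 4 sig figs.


Step 1: T*S = 202.0 * 9.242e-22 = 1.867e-19 J
Step 2: F = U - T*S = -5.691e-19 - 1.867e-19
Step 3: F = -7.558e-19 J

-7.558e-19


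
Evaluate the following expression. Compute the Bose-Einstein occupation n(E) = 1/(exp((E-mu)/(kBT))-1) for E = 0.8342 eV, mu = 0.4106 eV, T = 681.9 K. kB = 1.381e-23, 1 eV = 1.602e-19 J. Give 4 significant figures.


Step 1: (E - mu) = 0.4236 eV
Step 2: x = (E-mu)*eV/(kB*T) = 0.4236*1.602e-19/(1.381e-23*681.9) = 7.206
Step 3: exp(x) = 1348
Step 4: n = 1/(exp(x)-1) = 0.0007425

0.0007425


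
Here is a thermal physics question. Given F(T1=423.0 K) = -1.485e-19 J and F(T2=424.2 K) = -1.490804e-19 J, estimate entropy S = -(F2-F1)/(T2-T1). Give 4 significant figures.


Step 1: dF = F2 - F1 = -1.490804e-19 - (-1.485e-19) = -5.804e-22 J
Step 2: dT = T2 - T1 = 424.2 - 423.0 = 1.2 K
Step 3: S = -dF/dT = -(-5.804e-22)/1.2 = 4.837e-22 J/K

4.837e-22


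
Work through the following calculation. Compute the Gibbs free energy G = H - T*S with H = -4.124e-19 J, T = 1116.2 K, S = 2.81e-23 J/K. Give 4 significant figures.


Step 1: T*S = 1116.2 * 2.81e-23 = 3.137e-20 J
Step 2: G = H - T*S = -4.124e-19 - 3.137e-20
Step 3: G = -4.438e-19 J

-4.438e-19


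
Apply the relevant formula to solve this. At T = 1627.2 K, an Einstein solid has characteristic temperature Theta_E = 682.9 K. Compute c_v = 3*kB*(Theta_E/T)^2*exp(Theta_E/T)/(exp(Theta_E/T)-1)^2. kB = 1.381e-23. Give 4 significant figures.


Step 1: x = Theta_E/T = 682.9/1627.2 = 0.4197
Step 2: x^2 = 0.1761
Step 3: exp(x) = 1.521
Step 4: c_v = 3*1.381e-23*0.1761*1.521/(1.521-1)^2 = 4.083e-23

4.083e-23


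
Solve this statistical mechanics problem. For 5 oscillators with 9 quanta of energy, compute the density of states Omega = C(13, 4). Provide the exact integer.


Step 1: Use binomial coefficient C(13, 4)
Step 2: Numerator = 13! / 9!
Step 3: Denominator = 4!
Step 4: Omega = 715

715


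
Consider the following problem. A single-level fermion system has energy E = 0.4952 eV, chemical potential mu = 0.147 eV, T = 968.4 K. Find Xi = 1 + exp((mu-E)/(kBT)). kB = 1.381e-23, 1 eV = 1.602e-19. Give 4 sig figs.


Step 1: (mu - E) = 0.147 - 0.4952 = -0.3482 eV
Step 2: x = (mu-E)*eV/(kB*T) = -0.3482*1.602e-19/(1.381e-23*968.4) = -4.171
Step 3: exp(x) = 0.01544
Step 4: Xi = 1 + 0.01544 = 1.015

1.015


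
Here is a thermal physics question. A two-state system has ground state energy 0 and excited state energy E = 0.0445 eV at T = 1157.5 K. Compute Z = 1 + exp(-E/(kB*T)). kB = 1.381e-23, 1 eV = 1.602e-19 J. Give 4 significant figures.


Step 1: Compute beta*E = E*eV/(kB*T) = 0.0445*1.602e-19/(1.381e-23*1157.5) = 0.446
Step 2: exp(-beta*E) = exp(-0.446) = 0.6402
Step 3: Z = 1 + 0.6402 = 1.64

1.64


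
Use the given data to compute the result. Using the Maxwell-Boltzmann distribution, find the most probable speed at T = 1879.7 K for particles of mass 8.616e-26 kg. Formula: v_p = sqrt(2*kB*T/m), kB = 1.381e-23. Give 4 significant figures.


Step 1: Numerator = 2*kB*T = 2*1.381e-23*1879.7 = 5.192e-20
Step 2: Ratio = 5.192e-20 / 8.616e-26 = 6.026e+05
Step 3: v_p = sqrt(6.026e+05) = 776.3 m/s

776.3


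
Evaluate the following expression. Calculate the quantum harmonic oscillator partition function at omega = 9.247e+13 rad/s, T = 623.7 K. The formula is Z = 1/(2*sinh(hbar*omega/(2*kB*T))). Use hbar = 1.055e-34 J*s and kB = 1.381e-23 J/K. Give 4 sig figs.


Step 1: Compute x = hbar*omega/(kB*T) = 1.055e-34*9.247e+13/(1.381e-23*623.7) = 1.133
Step 2: x/2 = 0.5663
Step 3: sinh(x/2) = 0.5971
Step 4: Z = 1/(2*0.5971) = 0.8374

0.8374


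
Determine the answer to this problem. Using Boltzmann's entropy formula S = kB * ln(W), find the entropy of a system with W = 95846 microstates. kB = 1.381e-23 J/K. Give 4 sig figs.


Step 1: ln(W) = ln(95846) = 11.47
Step 2: S = kB * ln(W) = 1.381e-23 * 11.47
Step 3: S = 1.584e-22 J/K

1.584e-22


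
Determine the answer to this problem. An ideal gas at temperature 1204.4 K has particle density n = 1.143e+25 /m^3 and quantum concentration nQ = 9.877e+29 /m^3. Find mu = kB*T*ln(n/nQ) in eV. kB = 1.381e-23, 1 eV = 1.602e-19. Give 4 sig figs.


Step 1: n/nQ = 1.143e+25/9.877e+29 = 1.157e-05
Step 2: ln(n/nQ) = -11.37
Step 3: mu = kB*T*ln(n/nQ) = 1.663e-20*-11.37 = -1.891e-19 J
Step 4: Convert to eV: -1.891e-19/1.602e-19 = -1.18 eV

-1.18


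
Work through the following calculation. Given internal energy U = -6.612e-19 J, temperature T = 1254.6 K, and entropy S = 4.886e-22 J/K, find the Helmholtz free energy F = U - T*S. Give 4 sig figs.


Step 1: T*S = 1254.6 * 4.886e-22 = 6.13e-19 J
Step 2: F = U - T*S = -6.612e-19 - 6.13e-19
Step 3: F = -1.274e-18 J

-1.274e-18


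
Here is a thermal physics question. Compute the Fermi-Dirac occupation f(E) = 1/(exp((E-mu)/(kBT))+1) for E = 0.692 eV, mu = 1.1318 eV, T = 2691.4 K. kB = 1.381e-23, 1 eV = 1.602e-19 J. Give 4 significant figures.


Step 1: (E - mu) = 0.692 - 1.1318 = -0.4398 eV
Step 2: Convert: (E-mu)*eV = -7.046e-20 J
Step 3: x = (E-mu)*eV/(kB*T) = -1.896
Step 4: f = 1/(exp(-1.896)+1) = 0.8694

0.8694


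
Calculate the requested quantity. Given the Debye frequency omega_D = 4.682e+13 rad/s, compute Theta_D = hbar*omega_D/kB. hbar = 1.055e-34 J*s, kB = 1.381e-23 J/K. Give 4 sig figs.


Step 1: hbar*omega_D = 1.055e-34 * 4.682e+13 = 4.94e-21 J
Step 2: Theta_D = 4.94e-21 / 1.381e-23
Step 3: Theta_D = 357.7 K

357.7


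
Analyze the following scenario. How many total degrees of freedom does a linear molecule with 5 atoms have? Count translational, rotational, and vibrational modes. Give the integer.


Step 1: Translational DOF = 3
Step 2: Rotational DOF (linear) = 2
Step 3: Vibrational DOF = 3*5 - 5 = 10
Step 4: Total = 3 + 2 + 10 = 15

15


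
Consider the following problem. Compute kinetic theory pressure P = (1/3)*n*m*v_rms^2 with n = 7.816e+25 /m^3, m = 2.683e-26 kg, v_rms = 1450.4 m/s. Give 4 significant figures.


Step 1: v_rms^2 = 1450.4^2 = 2.104e+06
Step 2: n*m = 7.816e+25*2.683e-26 = 2.097
Step 3: P = (1/3)*2.097*2.104e+06 = 1.47e+06 Pa

1.47e+06


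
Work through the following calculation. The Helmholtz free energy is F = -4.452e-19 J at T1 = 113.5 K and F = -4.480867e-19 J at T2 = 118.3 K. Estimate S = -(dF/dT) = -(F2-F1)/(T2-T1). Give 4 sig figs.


Step 1: dF = F2 - F1 = -4.480867e-19 - (-4.452e-19) = -2.8867e-21 J
Step 2: dT = T2 - T1 = 118.3 - 113.5 = 4.8 K
Step 3: S = -dF/dT = -(-2.8867e-21)/4.8 = 6.014e-22 J/K

6.014e-22


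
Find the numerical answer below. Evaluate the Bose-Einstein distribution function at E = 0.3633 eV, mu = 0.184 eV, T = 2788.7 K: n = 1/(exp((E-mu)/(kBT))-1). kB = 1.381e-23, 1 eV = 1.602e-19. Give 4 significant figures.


Step 1: (E - mu) = 0.1793 eV
Step 2: x = (E-mu)*eV/(kB*T) = 0.1793*1.602e-19/(1.381e-23*2788.7) = 0.7458
Step 3: exp(x) = 2.108
Step 4: n = 1/(exp(x)-1) = 0.9023

0.9023


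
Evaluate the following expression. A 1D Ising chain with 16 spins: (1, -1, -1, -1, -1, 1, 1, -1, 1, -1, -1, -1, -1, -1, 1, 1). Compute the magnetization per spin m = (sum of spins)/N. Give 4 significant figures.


Step 1: Count up spins (+1): 6, down spins (-1): 10
Step 2: Total magnetization M = 6 - 10 = -4
Step 3: m = M/N = -4/16 = -0.25

-0.25


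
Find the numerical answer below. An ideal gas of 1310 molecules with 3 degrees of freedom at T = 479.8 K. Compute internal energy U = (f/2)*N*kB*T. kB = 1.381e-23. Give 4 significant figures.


Step 1: f/2 = 3/2 = 1.5
Step 2: N*kB*T = 1310*1.381e-23*479.8 = 8.68e-18
Step 3: U = 1.5 * 8.68e-18 = 1.302e-17 J

1.302e-17


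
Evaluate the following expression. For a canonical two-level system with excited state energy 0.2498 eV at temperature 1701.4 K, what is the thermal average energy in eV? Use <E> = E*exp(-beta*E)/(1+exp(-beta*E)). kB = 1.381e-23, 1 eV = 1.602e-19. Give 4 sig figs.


Step 1: beta*E = 0.2498*1.602e-19/(1.381e-23*1701.4) = 1.703
Step 2: exp(-beta*E) = 0.1821
Step 3: <E> = 0.2498*0.1821/(1+0.1821) = 0.03848 eV

0.03848


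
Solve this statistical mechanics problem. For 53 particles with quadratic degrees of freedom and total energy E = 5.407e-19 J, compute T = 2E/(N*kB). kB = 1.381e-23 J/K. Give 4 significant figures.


Step 1: Numerator = 2*E = 2*5.407e-19 = 1.081e-18 J
Step 2: Denominator = N*kB = 53*1.381e-23 = 7.319e-22
Step 3: T = 1.081e-18 / 7.319e-22 = 1477 K

1477


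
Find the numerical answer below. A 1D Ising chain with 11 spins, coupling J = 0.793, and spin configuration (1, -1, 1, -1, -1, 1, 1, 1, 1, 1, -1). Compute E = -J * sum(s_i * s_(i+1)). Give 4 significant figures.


Step 1: Nearest-neighbor products: -1, -1, -1, 1, -1, 1, 1, 1, 1, -1
Step 2: Sum of products = 0
Step 3: E = -0.793 * 0 = 0

0


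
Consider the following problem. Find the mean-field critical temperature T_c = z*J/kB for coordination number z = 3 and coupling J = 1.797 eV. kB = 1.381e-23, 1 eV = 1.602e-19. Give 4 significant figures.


Step 1: z*J = 3*1.797 = 5.391 eV
Step 2: Convert to Joules: 5.391*1.602e-19 = 8.636e-19 J
Step 3: T_c = 8.636e-19 / 1.381e-23 = 6.254e+04 K

6.254e+04


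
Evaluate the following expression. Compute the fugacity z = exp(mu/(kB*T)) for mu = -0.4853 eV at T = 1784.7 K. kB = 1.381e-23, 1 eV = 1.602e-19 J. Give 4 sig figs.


Step 1: Convert mu to Joules: -0.4853*1.602e-19 = -7.775e-20 J
Step 2: kB*T = 1.381e-23*1784.7 = 2.465e-20 J
Step 3: mu/(kB*T) = -3.154
Step 4: z = exp(-3.154) = 0.04266

0.04266


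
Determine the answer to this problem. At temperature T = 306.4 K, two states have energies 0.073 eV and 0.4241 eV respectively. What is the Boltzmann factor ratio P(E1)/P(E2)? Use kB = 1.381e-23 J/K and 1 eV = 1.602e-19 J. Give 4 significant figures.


Step 1: Compute energy difference dE = E1 - E2 = 0.073 - 0.4241 = -0.3511 eV
Step 2: Convert to Joules: dE_J = -0.3511 * 1.602e-19 = -5.625e-20 J
Step 3: Compute exponent = -dE_J / (kB * T) = -(-5.625e-20) / (1.381e-23 * 306.4) = 13.29
Step 4: P(E1)/P(E2) = exp(13.29) = 5.928e+05

5.928e+05


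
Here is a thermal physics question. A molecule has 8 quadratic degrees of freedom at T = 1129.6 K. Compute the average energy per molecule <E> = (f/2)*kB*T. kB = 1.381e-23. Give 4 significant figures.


Step 1: f/2 = 8/2 = 4
Step 2: kB*T = 1.381e-23 * 1129.6 = 1.56e-20
Step 3: <E> = 4 * 1.56e-20 = 6.24e-20 J

6.24e-20


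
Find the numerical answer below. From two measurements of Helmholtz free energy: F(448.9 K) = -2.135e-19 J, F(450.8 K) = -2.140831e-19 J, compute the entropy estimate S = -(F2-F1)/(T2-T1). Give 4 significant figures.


Step 1: dF = F2 - F1 = -2.140831e-19 - (-2.135e-19) = -5.831e-22 J
Step 2: dT = T2 - T1 = 450.8 - 448.9 = 1.9 K
Step 3: S = -dF/dT = -(-5.831e-22)/1.9 = 3.069e-22 J/K

3.069e-22


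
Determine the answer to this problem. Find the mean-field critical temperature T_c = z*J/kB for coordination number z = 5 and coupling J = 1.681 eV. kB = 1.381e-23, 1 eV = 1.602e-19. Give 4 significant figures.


Step 1: z*J = 5*1.681 = 8.405 eV
Step 2: Convert to Joules: 8.405*1.602e-19 = 1.346e-18 J
Step 3: T_c = 1.346e-18 / 1.381e-23 = 9.75e+04 K

9.75e+04


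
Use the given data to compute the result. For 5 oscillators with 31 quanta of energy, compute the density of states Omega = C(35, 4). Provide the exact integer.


Step 1: Use binomial coefficient C(35, 4)
Step 2: Numerator = 35! / 31!
Step 3: Denominator = 4!
Step 4: Omega = 52360

52360


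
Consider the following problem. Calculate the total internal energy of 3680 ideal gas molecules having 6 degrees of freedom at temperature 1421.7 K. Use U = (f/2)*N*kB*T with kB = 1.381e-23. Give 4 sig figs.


Step 1: f/2 = 6/2 = 3.0
Step 2: N*kB*T = 3680*1.381e-23*1421.7 = 7.225e-17
Step 3: U = 3.0 * 7.225e-17 = 2.168e-16 J

2.168e-16


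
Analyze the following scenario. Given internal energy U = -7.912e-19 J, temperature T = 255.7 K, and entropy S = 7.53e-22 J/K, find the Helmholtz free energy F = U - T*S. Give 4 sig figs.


Step 1: T*S = 255.7 * 7.53e-22 = 1.925e-19 J
Step 2: F = U - T*S = -7.912e-19 - 1.925e-19
Step 3: F = -9.837e-19 J

-9.837e-19


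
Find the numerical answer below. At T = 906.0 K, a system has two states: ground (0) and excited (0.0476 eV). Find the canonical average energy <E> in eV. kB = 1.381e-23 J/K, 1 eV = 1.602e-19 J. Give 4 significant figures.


Step 1: beta*E = 0.0476*1.602e-19/(1.381e-23*906.0) = 0.6095
Step 2: exp(-beta*E) = 0.5436
Step 3: <E> = 0.0476*0.5436/(1+0.5436) = 0.01676 eV

0.01676


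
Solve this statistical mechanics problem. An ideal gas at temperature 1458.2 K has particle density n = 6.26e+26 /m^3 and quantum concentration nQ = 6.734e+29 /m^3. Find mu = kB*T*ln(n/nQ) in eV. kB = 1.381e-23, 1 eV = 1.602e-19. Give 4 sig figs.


Step 1: n/nQ = 6.26e+26/6.734e+29 = 0.0009296
Step 2: ln(n/nQ) = -6.981
Step 3: mu = kB*T*ln(n/nQ) = 2.014e-20*-6.981 = -1.406e-19 J
Step 4: Convert to eV: -1.406e-19/1.602e-19 = -0.8775 eV

-0.8775


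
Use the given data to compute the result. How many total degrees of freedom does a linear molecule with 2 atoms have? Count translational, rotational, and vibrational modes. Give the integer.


Step 1: Translational DOF = 3
Step 2: Rotational DOF (linear) = 2
Step 3: Vibrational DOF = 3*2 - 5 = 1
Step 4: Total = 3 + 2 + 1 = 6

6


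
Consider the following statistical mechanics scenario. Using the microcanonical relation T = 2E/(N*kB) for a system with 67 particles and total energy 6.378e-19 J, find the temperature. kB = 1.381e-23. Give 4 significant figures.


Step 1: Numerator = 2*E = 2*6.378e-19 = 1.276e-18 J
Step 2: Denominator = N*kB = 67*1.381e-23 = 9.253e-22
Step 3: T = 1.276e-18 / 9.253e-22 = 1379 K

1379


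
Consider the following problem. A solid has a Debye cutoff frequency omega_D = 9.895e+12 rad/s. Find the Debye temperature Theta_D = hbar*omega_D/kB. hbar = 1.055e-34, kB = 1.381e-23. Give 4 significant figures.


Step 1: hbar*omega_D = 1.055e-34 * 9.895e+12 = 1.044e-21 J
Step 2: Theta_D = 1.044e-21 / 1.381e-23
Step 3: Theta_D = 75.59 K

75.59


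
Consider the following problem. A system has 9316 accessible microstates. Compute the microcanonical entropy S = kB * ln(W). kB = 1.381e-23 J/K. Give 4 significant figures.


Step 1: ln(W) = ln(9316) = 9.139
Step 2: S = kB * ln(W) = 1.381e-23 * 9.139
Step 3: S = 1.262e-22 J/K

1.262e-22


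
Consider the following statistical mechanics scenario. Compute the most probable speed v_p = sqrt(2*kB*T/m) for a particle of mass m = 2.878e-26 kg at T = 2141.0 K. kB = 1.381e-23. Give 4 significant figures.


Step 1: Numerator = 2*kB*T = 2*1.381e-23*2141.0 = 5.913e-20
Step 2: Ratio = 5.913e-20 / 2.878e-26 = 2.055e+06
Step 3: v_p = sqrt(2.055e+06) = 1433 m/s

1433


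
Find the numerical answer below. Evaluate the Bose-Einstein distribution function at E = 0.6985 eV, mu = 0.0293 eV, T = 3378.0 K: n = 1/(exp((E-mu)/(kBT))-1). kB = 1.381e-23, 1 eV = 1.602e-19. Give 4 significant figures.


Step 1: (E - mu) = 0.6692 eV
Step 2: x = (E-mu)*eV/(kB*T) = 0.6692*1.602e-19/(1.381e-23*3378.0) = 2.298
Step 3: exp(x) = 9.955
Step 4: n = 1/(exp(x)-1) = 0.1117

0.1117


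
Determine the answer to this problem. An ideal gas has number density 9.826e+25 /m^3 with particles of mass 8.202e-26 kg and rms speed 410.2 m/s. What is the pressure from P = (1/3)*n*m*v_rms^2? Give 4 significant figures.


Step 1: v_rms^2 = 410.2^2 = 1.683e+05
Step 2: n*m = 9.826e+25*8.202e-26 = 8.059
Step 3: P = (1/3)*8.059*1.683e+05 = 4.52e+05 Pa

4.52e+05


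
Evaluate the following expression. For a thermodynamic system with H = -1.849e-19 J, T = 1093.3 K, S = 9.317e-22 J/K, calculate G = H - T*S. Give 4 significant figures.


Step 1: T*S = 1093.3 * 9.317e-22 = 1.019e-18 J
Step 2: G = H - T*S = -1.849e-19 - 1.019e-18
Step 3: G = -1.204e-18 J

-1.204e-18


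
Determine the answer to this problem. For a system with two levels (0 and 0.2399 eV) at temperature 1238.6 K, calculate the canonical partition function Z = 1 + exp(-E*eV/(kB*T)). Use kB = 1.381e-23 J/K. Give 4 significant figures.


Step 1: Compute beta*E = E*eV/(kB*T) = 0.2399*1.602e-19/(1.381e-23*1238.6) = 2.247
Step 2: exp(-beta*E) = exp(-2.247) = 0.1057
Step 3: Z = 1 + 0.1057 = 1.106

1.106


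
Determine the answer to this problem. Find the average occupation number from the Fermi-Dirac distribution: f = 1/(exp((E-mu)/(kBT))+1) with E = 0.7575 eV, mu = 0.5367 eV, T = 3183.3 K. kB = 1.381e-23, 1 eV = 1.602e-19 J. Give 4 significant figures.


Step 1: (E - mu) = 0.7575 - 0.5367 = 0.2208 eV
Step 2: Convert: (E-mu)*eV = 3.537e-20 J
Step 3: x = (E-mu)*eV/(kB*T) = 0.8046
Step 4: f = 1/(exp(0.8046)+1) = 0.309

0.309


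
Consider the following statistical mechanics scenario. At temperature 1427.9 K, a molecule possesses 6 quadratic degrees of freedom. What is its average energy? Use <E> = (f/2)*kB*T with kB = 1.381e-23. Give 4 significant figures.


Step 1: f/2 = 6/2 = 3
Step 2: kB*T = 1.381e-23 * 1427.9 = 1.972e-20
Step 3: <E> = 3 * 1.972e-20 = 5.916e-20 J

5.916e-20


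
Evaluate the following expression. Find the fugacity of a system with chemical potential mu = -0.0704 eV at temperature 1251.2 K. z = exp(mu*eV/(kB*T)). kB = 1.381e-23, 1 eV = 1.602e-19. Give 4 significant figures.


Step 1: Convert mu to Joules: -0.0704*1.602e-19 = -1.128e-20 J
Step 2: kB*T = 1.381e-23*1251.2 = 1.728e-20 J
Step 3: mu/(kB*T) = -0.6527
Step 4: z = exp(-0.6527) = 0.5206

0.5206


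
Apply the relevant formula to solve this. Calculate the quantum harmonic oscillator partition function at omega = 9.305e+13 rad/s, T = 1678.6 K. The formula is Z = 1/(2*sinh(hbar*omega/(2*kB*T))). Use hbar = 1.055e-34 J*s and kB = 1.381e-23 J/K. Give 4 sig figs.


Step 1: Compute x = hbar*omega/(kB*T) = 1.055e-34*9.305e+13/(1.381e-23*1678.6) = 0.4235
Step 2: x/2 = 0.2117
Step 3: sinh(x/2) = 0.2133
Step 4: Z = 1/(2*0.2133) = 2.344

2.344


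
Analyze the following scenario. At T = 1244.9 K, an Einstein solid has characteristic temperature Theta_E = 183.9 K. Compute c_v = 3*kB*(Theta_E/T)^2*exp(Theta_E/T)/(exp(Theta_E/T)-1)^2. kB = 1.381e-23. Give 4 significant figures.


Step 1: x = Theta_E/T = 183.9/1244.9 = 0.1477
Step 2: x^2 = 0.02182
Step 3: exp(x) = 1.159
Step 4: c_v = 3*1.381e-23*0.02182*1.159/(1.159-1)^2 = 4.135e-23

4.135e-23


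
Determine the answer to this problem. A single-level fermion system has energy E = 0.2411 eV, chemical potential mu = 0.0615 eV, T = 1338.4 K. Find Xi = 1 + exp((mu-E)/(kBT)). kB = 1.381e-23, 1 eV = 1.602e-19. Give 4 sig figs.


Step 1: (mu - E) = 0.0615 - 0.2411 = -0.1796 eV
Step 2: x = (mu-E)*eV/(kB*T) = -0.1796*1.602e-19/(1.381e-23*1338.4) = -1.557
Step 3: exp(x) = 0.2108
Step 4: Xi = 1 + 0.2108 = 1.211

1.211


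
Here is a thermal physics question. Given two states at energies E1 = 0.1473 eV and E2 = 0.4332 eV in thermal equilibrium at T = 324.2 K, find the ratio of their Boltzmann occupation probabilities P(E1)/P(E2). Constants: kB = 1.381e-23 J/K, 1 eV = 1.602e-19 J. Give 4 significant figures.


Step 1: Compute energy difference dE = E1 - E2 = 0.1473 - 0.4332 = -0.2859 eV
Step 2: Convert to Joules: dE_J = -0.2859 * 1.602e-19 = -4.58e-20 J
Step 3: Compute exponent = -dE_J / (kB * T) = -(-4.58e-20) / (1.381e-23 * 324.2) = 10.23
Step 4: P(E1)/P(E2) = exp(10.23) = 2.772e+04

2.772e+04


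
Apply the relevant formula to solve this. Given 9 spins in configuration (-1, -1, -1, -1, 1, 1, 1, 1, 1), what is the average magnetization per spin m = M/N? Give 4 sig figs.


Step 1: Count up spins (+1): 5, down spins (-1): 4
Step 2: Total magnetization M = 5 - 4 = 1
Step 3: m = M/N = 1/9 = 0.1111

0.1111


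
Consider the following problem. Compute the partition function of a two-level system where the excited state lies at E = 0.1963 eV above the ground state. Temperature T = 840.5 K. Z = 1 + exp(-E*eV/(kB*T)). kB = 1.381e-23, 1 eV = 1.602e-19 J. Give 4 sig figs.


Step 1: Compute beta*E = E*eV/(kB*T) = 0.1963*1.602e-19/(1.381e-23*840.5) = 2.709
Step 2: exp(-beta*E) = exp(-2.709) = 0.06659
Step 3: Z = 1 + 0.06659 = 1.067

1.067


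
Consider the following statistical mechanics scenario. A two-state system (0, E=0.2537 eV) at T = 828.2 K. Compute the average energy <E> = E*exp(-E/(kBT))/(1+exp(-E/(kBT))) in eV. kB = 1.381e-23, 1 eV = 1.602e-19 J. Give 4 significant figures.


Step 1: beta*E = 0.2537*1.602e-19/(1.381e-23*828.2) = 3.553
Step 2: exp(-beta*E) = 0.02862
Step 3: <E> = 0.2537*0.02862/(1+0.02862) = 0.00706 eV

0.00706


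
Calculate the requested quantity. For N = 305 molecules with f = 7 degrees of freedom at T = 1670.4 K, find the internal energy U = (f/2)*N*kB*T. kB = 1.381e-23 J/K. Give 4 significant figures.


Step 1: f/2 = 7/2 = 3.5
Step 2: N*kB*T = 305*1.381e-23*1670.4 = 7.036e-18
Step 3: U = 3.5 * 7.036e-18 = 2.463e-17 J

2.463e-17


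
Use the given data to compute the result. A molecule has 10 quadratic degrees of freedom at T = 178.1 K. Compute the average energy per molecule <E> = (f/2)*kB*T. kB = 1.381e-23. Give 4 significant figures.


Step 1: f/2 = 10/2 = 5
Step 2: kB*T = 1.381e-23 * 178.1 = 2.46e-21
Step 3: <E> = 5 * 2.46e-21 = 1.23e-20 J

1.23e-20


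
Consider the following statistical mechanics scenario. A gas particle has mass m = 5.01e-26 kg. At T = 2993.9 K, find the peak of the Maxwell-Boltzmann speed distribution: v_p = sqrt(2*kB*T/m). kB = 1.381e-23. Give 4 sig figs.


Step 1: Numerator = 2*kB*T = 2*1.381e-23*2993.9 = 8.269e-20
Step 2: Ratio = 8.269e-20 / 5.01e-26 = 1.651e+06
Step 3: v_p = sqrt(1.651e+06) = 1285 m/s

1285


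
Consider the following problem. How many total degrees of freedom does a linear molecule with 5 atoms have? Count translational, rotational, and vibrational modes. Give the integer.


Step 1: Translational DOF = 3
Step 2: Rotational DOF (linear) = 2
Step 3: Vibrational DOF = 3*5 - 5 = 10
Step 4: Total = 3 + 2 + 10 = 15

15


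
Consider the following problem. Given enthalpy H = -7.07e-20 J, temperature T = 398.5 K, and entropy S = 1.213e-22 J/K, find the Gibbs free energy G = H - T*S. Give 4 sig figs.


Step 1: T*S = 398.5 * 1.213e-22 = 4.834e-20 J
Step 2: G = H - T*S = -7.07e-20 - 4.834e-20
Step 3: G = -1.19e-19 J

-1.19e-19


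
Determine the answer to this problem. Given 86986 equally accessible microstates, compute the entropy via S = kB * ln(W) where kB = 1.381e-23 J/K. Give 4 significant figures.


Step 1: ln(W) = ln(86986) = 11.37
Step 2: S = kB * ln(W) = 1.381e-23 * 11.37
Step 3: S = 1.571e-22 J/K

1.571e-22


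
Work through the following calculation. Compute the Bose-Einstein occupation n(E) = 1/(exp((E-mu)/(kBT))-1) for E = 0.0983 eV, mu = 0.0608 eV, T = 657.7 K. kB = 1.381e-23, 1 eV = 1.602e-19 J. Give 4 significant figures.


Step 1: (E - mu) = 0.0375 eV
Step 2: x = (E-mu)*eV/(kB*T) = 0.0375*1.602e-19/(1.381e-23*657.7) = 0.6614
Step 3: exp(x) = 1.938
Step 4: n = 1/(exp(x)-1) = 1.067

1.067


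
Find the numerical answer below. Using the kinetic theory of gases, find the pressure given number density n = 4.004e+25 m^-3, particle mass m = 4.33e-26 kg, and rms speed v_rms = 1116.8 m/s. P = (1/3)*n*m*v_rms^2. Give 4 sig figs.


Step 1: v_rms^2 = 1116.8^2 = 1.247e+06
Step 2: n*m = 4.004e+25*4.33e-26 = 1.734
Step 3: P = (1/3)*1.734*1.247e+06 = 7.208e+05 Pa

7.208e+05


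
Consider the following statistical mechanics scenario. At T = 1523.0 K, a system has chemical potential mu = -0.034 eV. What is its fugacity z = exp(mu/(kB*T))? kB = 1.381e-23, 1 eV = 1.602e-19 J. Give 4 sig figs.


Step 1: Convert mu to Joules: -0.034*1.602e-19 = -5.447e-21 J
Step 2: kB*T = 1.381e-23*1523.0 = 2.103e-20 J
Step 3: mu/(kB*T) = -0.259
Step 4: z = exp(-0.259) = 0.7718

0.7718


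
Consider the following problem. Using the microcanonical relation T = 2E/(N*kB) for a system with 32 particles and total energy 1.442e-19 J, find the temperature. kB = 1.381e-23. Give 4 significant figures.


Step 1: Numerator = 2*E = 2*1.442e-19 = 2.884e-19 J
Step 2: Denominator = N*kB = 32*1.381e-23 = 4.419e-22
Step 3: T = 2.884e-19 / 4.419e-22 = 652.6 K

652.6


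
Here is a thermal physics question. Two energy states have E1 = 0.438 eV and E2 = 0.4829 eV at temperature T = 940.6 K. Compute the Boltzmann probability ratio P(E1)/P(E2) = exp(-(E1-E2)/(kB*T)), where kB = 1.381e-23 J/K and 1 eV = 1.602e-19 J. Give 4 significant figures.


Step 1: Compute energy difference dE = E1 - E2 = 0.438 - 0.4829 = -0.0449 eV
Step 2: Convert to Joules: dE_J = -0.0449 * 1.602e-19 = -7.193e-21 J
Step 3: Compute exponent = -dE_J / (kB * T) = -(-7.193e-21) / (1.381e-23 * 940.6) = 0.5537
Step 4: P(E1)/P(E2) = exp(0.5537) = 1.74

1.74


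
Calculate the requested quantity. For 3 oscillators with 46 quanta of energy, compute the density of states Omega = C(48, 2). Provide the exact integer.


Step 1: Use binomial coefficient C(48, 2)
Step 2: Numerator = 48! / 46!
Step 3: Denominator = 2!
Step 4: Omega = 1128

1128


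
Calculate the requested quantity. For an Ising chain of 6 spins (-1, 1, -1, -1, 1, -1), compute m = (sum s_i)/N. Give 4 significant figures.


Step 1: Count up spins (+1): 2, down spins (-1): 4
Step 2: Total magnetization M = 2 - 4 = -2
Step 3: m = M/N = -2/6 = -0.3333

-0.3333


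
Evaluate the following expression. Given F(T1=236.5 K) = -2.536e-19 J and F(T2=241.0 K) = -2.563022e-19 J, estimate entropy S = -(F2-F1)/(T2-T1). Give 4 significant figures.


Step 1: dF = F2 - F1 = -2.563022e-19 - (-2.536e-19) = -2.7022e-21 J
Step 2: dT = T2 - T1 = 241.0 - 236.5 = 4.5 K
Step 3: S = -dF/dT = -(-2.7022e-21)/4.5 = 6.005e-22 J/K

6.005e-22


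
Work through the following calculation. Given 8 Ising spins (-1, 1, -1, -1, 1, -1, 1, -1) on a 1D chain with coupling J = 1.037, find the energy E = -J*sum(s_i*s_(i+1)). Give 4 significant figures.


Step 1: Nearest-neighbor products: -1, -1, 1, -1, -1, -1, -1
Step 2: Sum of products = -5
Step 3: E = -1.037 * -5 = 5.185

5.185


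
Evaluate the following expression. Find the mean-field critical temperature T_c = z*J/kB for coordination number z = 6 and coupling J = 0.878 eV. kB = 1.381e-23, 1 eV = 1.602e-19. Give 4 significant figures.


Step 1: z*J = 6*0.878 = 5.268 eV
Step 2: Convert to Joules: 5.268*1.602e-19 = 8.439e-19 J
Step 3: T_c = 8.439e-19 / 1.381e-23 = 6.111e+04 K

6.111e+04


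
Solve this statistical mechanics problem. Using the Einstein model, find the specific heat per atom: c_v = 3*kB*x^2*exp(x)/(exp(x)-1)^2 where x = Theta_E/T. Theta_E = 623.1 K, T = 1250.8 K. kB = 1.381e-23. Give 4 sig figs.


Step 1: x = Theta_E/T = 623.1/1250.8 = 0.4982
Step 2: x^2 = 0.2482
Step 3: exp(x) = 1.646
Step 4: c_v = 3*1.381e-23*0.2482*1.646/(1.646-1)^2 = 4.058e-23

4.058e-23


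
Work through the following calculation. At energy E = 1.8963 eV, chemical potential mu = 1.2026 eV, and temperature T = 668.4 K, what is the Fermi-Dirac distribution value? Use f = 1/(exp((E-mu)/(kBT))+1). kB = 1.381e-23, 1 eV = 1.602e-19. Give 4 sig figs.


Step 1: (E - mu) = 1.8963 - 1.2026 = 0.6937 eV
Step 2: Convert: (E-mu)*eV = 1.111e-19 J
Step 3: x = (E-mu)*eV/(kB*T) = 12.04
Step 4: f = 1/(exp(12.04)+1) = 5.907e-06

5.907e-06


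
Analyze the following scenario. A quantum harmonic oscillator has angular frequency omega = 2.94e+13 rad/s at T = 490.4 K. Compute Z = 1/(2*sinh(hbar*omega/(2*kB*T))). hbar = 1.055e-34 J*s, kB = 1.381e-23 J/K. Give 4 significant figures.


Step 1: Compute x = hbar*omega/(kB*T) = 1.055e-34*2.94e+13/(1.381e-23*490.4) = 0.458
Step 2: x/2 = 0.229
Step 3: sinh(x/2) = 0.231
Step 4: Z = 1/(2*0.231) = 2.164

2.164


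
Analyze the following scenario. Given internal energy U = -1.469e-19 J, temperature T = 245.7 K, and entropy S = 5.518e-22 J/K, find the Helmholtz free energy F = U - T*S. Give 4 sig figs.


Step 1: T*S = 245.7 * 5.518e-22 = 1.356e-19 J
Step 2: F = U - T*S = -1.469e-19 - 1.356e-19
Step 3: F = -2.825e-19 J

-2.825e-19


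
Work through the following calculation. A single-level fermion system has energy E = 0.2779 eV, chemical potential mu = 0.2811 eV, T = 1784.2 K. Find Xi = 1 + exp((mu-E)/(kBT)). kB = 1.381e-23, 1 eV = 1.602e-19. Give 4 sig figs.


Step 1: (mu - E) = 0.2811 - 0.2779 = 0.0032 eV
Step 2: x = (mu-E)*eV/(kB*T) = 0.0032*1.602e-19/(1.381e-23*1784.2) = 0.02081
Step 3: exp(x) = 1.021
Step 4: Xi = 1 + 1.021 = 2.021

2.021


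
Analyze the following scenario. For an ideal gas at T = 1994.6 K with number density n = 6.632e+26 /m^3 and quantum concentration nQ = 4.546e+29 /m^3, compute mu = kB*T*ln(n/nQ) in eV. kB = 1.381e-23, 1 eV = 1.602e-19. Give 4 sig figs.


Step 1: n/nQ = 6.632e+26/4.546e+29 = 0.001459
Step 2: ln(n/nQ) = -6.53
Step 3: mu = kB*T*ln(n/nQ) = 2.755e-20*-6.53 = -1.799e-19 J
Step 4: Convert to eV: -1.799e-19/1.602e-19 = -1.123 eV

-1.123


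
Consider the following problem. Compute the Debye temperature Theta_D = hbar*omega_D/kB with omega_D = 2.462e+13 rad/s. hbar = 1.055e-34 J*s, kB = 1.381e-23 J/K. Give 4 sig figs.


Step 1: hbar*omega_D = 1.055e-34 * 2.462e+13 = 2.597e-21 J
Step 2: Theta_D = 2.597e-21 / 1.381e-23
Step 3: Theta_D = 188.1 K

188.1
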